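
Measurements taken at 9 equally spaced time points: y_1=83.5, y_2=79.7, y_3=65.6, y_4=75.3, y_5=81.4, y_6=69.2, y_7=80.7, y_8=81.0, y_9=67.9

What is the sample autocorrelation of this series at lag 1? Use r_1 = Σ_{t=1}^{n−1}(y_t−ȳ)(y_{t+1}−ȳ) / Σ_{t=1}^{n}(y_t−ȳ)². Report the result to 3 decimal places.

Mean ȳ = (83.5 + 79.7 + 65.6 + 75.3 + 81.4 + 69.2 + 80.7 + 81.0 + 67.9)/9 = 76.0333
Numerator Σ_{t=1}^{8}(y_t−ȳ)(y_{t+1}−ȳ) = -92.9411
Denominator Σ(y_t−ȳ)² = 366.6800
r_1 = -92.9411 / 366.6800 = -0.253

-0.253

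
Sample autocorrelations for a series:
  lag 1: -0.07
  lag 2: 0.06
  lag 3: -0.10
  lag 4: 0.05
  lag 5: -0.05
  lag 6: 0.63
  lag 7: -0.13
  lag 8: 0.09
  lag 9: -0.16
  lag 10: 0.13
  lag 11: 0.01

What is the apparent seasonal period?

The largest autocorrelation is r_6 = 0.63; the remaining lags stay at or below 0.13.
The dominant spike at lag 6 indicates a seasonal period of 6.

6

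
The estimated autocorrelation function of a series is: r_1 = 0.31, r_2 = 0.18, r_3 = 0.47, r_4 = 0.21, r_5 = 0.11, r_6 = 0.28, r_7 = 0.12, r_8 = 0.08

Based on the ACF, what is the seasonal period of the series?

3

The largest autocorrelation is r_3 = 0.47; the remaining lags stay at or below 0.31. The elevated value at lag 1 (0.31), dropping to 0.18 at lag 2, reflects decaying short-term dependence rather than seasonality.
The dominant spike at lag 3 indicates a seasonal period of 3.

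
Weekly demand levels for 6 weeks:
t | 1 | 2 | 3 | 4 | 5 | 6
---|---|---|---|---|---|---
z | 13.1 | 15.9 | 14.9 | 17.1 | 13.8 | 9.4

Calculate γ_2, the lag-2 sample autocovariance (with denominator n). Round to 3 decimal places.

Mean z̄ = (13.1 + 15.9 + 14.9 + 17.1 + 13.8 + 9.4)/6 = 14.0333
Σ_{t=1}^{4}(z_t−z̄)(z_{t+2}−z̄) = -9.4956
γ_2 = -9.4956 / 6 = -1.583

-1.583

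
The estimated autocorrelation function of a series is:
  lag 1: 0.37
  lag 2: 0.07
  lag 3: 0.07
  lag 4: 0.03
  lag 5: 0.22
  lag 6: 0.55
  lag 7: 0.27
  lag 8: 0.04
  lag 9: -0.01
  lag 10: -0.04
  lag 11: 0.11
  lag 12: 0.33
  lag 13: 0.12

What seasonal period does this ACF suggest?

The largest autocorrelation is r_6 = 0.55; the remaining lags stay at or below 0.37. The elevated value at lag 1 (0.37), dropping to 0.07 at lag 2, reflects decaying short-term dependence rather than seasonality.
The dominant spike at lag 6 indicates a seasonal period of 6.

6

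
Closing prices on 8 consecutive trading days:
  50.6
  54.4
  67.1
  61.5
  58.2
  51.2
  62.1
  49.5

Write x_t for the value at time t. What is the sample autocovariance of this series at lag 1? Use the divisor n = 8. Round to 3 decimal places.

Mean x̄ = (50.6 + 54.4 + 67.1 + 61.5 + 58.2 + 51.2 + 62.1 + 49.5)/8 = 56.8250
Deviations: -6.2250, -2.4250, 10.2750, 4.6750, 1.3750, -5.6250, 5.2750, -7.3250
Σ_{t=1}^{7}(x_t−x̄)(x_{t+1}−x̄) = -31.4031
γ_1 = -31.4031 / 8 = -3.925

-3.925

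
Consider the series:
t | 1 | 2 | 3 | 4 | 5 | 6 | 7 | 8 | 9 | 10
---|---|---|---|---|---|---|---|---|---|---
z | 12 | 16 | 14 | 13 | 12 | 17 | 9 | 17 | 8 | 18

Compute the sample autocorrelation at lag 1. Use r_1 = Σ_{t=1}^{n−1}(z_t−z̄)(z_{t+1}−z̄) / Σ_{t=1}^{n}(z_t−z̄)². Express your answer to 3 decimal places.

-0.776

Mean z̄ = (12 + 16 + 14 + 13 + 12 + 17 + 9 + 17 + 8 + 18)/10 = 13.6000
Numerator Σ_{t=1}^{9}(z_t−z̄)(z_{t+1}−z̄) = -82.5600
Denominator Σ(z_t−z̄)² = 106.4000
r_1 = -82.5600 / 106.4000 = -0.776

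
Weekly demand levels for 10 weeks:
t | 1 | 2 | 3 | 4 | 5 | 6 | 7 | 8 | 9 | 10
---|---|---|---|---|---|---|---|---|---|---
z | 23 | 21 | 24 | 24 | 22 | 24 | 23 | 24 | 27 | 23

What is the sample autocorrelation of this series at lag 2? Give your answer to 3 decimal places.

-0.133

Mean z̄ = (23 + 21 + 24 + 24 + 22 + 24 + 23 + 24 + 27 + 23)/10 = 23.5000
Numerator Σ_{t=1}^{8}(z_t−z̄)(z_{t+2}−z̄) = -3.0000
Denominator Σ(z_t−z̄)² = 22.5000
r_2 = -3.0000 / 22.5000 = -0.133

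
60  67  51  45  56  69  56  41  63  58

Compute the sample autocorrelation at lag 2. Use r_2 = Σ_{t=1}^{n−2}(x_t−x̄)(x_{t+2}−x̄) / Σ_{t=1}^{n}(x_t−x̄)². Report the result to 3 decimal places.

Mean x̄ = (60 + 67 + 51 + 45 + 56 + 69 + 56 + 41 + 63 + 58)/10 = 56.6000
Numerator Σ_{t=1}^{8}(x_t−x̄)(x_{t+2}−x̄) = -498.9200
Denominator Σ(x_t−x̄)² = 726.4000
r_2 = -498.9200 / 726.4000 = -0.687

-0.687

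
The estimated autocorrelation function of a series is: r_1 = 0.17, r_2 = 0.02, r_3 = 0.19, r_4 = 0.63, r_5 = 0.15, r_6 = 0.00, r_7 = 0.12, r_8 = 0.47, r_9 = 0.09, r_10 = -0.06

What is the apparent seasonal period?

4

The largest autocorrelation is r_4 = 0.63, with a weaker echo at lag 8 (0.47); the remaining lags stay at or below 0.19.
The dominant spike at lag 4 indicates a seasonal period of 4.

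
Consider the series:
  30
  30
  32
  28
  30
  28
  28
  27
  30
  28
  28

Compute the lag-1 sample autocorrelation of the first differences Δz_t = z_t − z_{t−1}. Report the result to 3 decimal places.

First differences Δz: 0, 2, -4, 2, -2, 0, -1, 3, -2, 0
Mean of differences = -0.2000
Numerator Σ(Δz_t−Δz̄)(Δz_{t+1}−Δz̄) = -29.4400
Denominator Σ(Δz_t−Δz̄)² = 41.6000
r_1(Δz) = -29.4400 / 41.6000 = -0.708

-0.708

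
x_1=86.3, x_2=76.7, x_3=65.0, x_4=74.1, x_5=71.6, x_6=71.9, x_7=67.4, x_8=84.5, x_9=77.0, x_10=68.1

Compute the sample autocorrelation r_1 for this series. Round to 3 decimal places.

Mean x̄ = (86.3 + 76.7 + 65.0 + 74.1 + 71.6 + 71.9 + 67.4 + 84.5 + 77.0 + 68.1)/10 = 74.2600
Numerator Σ_{t=1}^{9}(x_t−x̄)(x_{t+1}−x̄) = -27.9096
Denominator Σ(x_t−x̄)² = 446.7040
r_1 = -27.9096 / 446.7040 = -0.062

-0.062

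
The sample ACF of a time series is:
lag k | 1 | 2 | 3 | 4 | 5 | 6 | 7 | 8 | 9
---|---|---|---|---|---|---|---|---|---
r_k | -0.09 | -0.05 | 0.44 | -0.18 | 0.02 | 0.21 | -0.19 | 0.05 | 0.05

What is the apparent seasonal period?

The largest autocorrelation is r_3 = 0.44, with a weaker echo at lag 6 (0.21); the remaining lags stay at or below 0.05.
The dominant spike at lag 3 indicates a seasonal period of 3.

3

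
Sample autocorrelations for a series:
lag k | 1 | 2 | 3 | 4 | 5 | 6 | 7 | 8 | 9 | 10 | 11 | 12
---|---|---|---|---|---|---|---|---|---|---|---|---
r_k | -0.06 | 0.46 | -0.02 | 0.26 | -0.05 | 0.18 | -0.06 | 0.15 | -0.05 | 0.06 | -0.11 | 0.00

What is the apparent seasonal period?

The largest autocorrelation is r_2 = 0.46, with weaker echoes at lags 4 (0.26), 6 (0.18) and 8 (0.15); the remaining lags stay at or below 0.06.
The dominant spike at lag 2 indicates a seasonal period of 2.

2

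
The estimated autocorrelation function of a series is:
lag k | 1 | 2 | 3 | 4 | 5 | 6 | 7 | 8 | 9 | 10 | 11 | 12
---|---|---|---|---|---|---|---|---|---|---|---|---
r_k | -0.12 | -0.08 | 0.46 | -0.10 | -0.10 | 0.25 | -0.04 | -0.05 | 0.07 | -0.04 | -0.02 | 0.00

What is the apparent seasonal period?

3

The largest autocorrelation is r_3 = 0.46, with a weaker echo at lag 6 (0.25); the remaining lags stay at or below 0.07.
The dominant spike at lag 3 indicates a seasonal period of 3.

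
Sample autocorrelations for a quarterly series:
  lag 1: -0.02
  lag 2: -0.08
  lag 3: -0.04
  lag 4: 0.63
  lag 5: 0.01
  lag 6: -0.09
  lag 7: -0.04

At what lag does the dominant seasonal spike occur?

The largest autocorrelation is r_4 = 0.63; the remaining lags stay at or below 0.01.
The dominant spike at lag 4 indicates a seasonal period of 4.

4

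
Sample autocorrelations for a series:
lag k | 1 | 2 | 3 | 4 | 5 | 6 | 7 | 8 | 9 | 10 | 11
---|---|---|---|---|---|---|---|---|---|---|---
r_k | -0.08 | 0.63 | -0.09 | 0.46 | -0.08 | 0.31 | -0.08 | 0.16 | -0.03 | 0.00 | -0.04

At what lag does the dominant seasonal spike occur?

2

The largest autocorrelation is r_2 = 0.63, with weaker echoes at lags 4 (0.46), 6 (0.31) and 8 (0.16); the remaining lags stay at or below 0.00.
The dominant spike at lag 2 indicates a seasonal period of 2.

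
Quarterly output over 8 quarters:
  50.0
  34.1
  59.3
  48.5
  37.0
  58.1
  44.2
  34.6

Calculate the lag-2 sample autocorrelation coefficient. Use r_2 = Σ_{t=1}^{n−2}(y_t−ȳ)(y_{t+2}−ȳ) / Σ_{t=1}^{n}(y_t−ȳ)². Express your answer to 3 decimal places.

-0.261

Mean ȳ = (50.0 + 34.1 + 59.3 + 48.5 + 37.0 + 58.1 + 44.2 + 34.6)/8 = 45.7250
Deviations from mean: 4.2750, -11.6250, 13.5750, 2.7750, -8.7250, 12.3750, -1.5250, -11.1250
Numerator Σ_{t=1}^{6}(y_t−ȳ)(y_{t+2}−ȳ) = -182.6938
Denominator Σ(y_t−ȳ)² = 700.7550
r_2 = -182.6938 / 700.7550 = -0.261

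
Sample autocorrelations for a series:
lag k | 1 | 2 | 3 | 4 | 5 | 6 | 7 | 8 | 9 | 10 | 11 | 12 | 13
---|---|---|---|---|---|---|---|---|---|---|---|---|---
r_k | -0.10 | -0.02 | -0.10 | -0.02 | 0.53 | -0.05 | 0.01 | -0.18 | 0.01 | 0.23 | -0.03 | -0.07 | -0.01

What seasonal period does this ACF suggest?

5

The largest autocorrelation is r_5 = 0.53, with a weaker echo at lag 10 (0.23); the remaining lags stay at or below 0.01.
The dominant spike at lag 5 indicates a seasonal period of 5.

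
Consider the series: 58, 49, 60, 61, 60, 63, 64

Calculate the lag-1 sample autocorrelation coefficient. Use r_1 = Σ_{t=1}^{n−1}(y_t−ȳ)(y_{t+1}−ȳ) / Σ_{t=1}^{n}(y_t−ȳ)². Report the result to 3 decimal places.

Mean ȳ = (58 + 49 + 60 + 61 + 60 + 63 + 64)/7 = 59.2857
Deviations from mean: -1.2857, -10.2857, 0.7143, 1.7143, 0.7143, 3.7143, 4.7143
Σ(y_t−ȳ)(y_{t+1}−ȳ) = (13.2245) + (-7.3469) + (1.2245) + (1.2245) + (2.6531) + (17.5102) = 28.4898
Denominator Σ(y_t−ȳ)² = 147.4286
r_1 = 28.4898 / 147.4286 = 0.193

0.193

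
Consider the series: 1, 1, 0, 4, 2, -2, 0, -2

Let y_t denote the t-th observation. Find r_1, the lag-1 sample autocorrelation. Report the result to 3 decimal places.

0.080

Mean ȳ = (1 + 1 + 0 + 4 + 2 − 2 + 0 − 2)/8 = 0.5000
Deviations from mean: 0.5000, 0.5000, -0.5000, 3.5000, 1.5000, -2.5000, -0.5000, -2.5000
Numerator Σ_{t=1}^{7}(y_t−ȳ)(y_{t+1}−ȳ) = 2.2500
Denominator Σ(y_t−ȳ)² = 28.0000
r_1 = 2.2500 / 28.0000 = 0.080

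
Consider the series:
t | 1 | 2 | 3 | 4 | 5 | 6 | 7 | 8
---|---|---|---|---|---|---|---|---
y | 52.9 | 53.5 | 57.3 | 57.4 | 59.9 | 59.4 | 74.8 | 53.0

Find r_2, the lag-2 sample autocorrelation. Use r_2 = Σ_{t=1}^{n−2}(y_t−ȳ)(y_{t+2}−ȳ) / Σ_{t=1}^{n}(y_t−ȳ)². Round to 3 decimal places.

Mean ȳ = (52.9 + 53.5 + 57.3 + 57.4 + 59.9 + 59.4 + 74.8 + 53.0)/8 = 58.5250
Deviations from mean: -5.6250, -5.0250, -1.2250, -1.1250, 1.3750, 0.8750, 16.2750, -5.5250
Numerator Σ_{t=1}^{6}(y_t−ȳ)(y_{t+2}−ȳ) = 27.4188
Denominator Σ(y_t−ȳ)² = 357.7150
r_2 = 27.4188 / 357.7150 = 0.077

0.077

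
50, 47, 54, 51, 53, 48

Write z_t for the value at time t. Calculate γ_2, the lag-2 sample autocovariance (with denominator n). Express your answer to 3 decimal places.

0.667

Mean z̄ = (50 + 47 + 54 + 51 + 53 + 48)/6 = 50.5000
Σ_{t=1}^{4}(z_t−z̄)(z_{t+2}−z̄) = 4.0000
γ_2 = 4.0000 / 6 = 0.667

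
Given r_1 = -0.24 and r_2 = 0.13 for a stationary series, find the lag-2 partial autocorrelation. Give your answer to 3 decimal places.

0.077

φ_{22} = (r_2 − r_1²) / (1 − r_1²)
r_1² = (-0.24)² = 0.0576
Numerator = 0.13 − 0.0576 = 0.0724; denominator = 1 − 0.0576 = 0.9424
φ_{22} = 0.0724 / 0.9424 = 0.077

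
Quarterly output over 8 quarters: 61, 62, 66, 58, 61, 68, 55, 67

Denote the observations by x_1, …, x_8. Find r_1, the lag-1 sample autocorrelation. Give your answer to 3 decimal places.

Mean x̄ = (61 + 62 + 66 + 58 + 61 + 68 + 55 + 67)/8 = 62.2500
Deviations from mean: -1.2500, -0.2500, 3.7500, -4.2500, -1.2500, 5.7500, -7.2500, 4.7500
Numerator Σ_{t=1}^{7}(x_t−x̄)(x_{t+1}−x̄) = -94.5625
Denominator Σ(x_t−x̄)² = 143.5000
r_1 = -94.5625 / 143.5000 = -0.659

-0.659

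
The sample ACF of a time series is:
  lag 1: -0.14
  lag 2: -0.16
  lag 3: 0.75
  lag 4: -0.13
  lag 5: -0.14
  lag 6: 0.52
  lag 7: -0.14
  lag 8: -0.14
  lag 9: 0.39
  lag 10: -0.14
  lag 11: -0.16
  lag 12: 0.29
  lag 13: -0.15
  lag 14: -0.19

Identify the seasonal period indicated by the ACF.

The largest autocorrelation is r_3 = 0.75, with weaker echoes at lags 6 (0.52), 9 (0.39) and 12 (0.29); the remaining lags stay at or below -0.13.
The dominant spike at lag 3 indicates a seasonal period of 3.

3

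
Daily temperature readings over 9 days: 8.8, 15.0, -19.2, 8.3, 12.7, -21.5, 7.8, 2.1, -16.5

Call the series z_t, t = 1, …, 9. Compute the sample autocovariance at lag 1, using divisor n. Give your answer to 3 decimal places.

Mean z̄ = (8.8 + 15.0 − 19.2 + 8.3 + 12.7 − 21.5 + 7.8 + 2.1 − 16.5)/9 = -0.2778
Σ_{t=1}^{8}(z_t−z̄)(z_{t+1}−z̄) = -667.6027
γ_1 = -667.6027 / 9 = -74.178

-74.178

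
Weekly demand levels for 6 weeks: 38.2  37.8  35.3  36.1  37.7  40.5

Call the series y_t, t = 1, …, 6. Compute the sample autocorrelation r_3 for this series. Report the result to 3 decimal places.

-0.461

Mean ȳ = (38.2 + 37.8 + 35.3 + 36.1 + 37.7 + 40.5)/6 = 37.6000
Deviations from mean: 0.6000, 0.2000, -2.3000, -1.5000, 0.1000, 2.9000
Numerator Σ_{t=1}^{3}(y_t−ȳ)(y_{t+3}−ȳ) = -7.5500
Denominator Σ(y_t−ȳ)² = 16.3600
r_3 = -7.5500 / 16.3600 = -0.461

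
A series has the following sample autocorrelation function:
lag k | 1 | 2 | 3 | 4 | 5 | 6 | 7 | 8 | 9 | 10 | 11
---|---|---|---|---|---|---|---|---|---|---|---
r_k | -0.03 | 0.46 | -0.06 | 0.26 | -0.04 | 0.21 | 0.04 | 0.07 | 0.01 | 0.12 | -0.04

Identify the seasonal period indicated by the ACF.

2

The largest autocorrelation is r_2 = 0.46, with weaker echoes at lags 4 (0.26) and 6 (0.21); the remaining lags stay at or below 0.12.
The dominant spike at lag 2 indicates a seasonal period of 2.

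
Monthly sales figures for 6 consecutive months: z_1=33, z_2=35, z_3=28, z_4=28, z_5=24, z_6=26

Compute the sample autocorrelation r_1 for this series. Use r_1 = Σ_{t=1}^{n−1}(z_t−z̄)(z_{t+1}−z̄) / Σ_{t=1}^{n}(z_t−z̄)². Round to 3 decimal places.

0.443

Mean z̄ = (33 + 35 + 28 + 28 + 24 + 26)/6 = 29.0000
Σ(z_t−z̄)(z_{t+1}−z̄) = (24.0000) + (-6.0000) + (1.0000) + (5.0000) + (15.0000) = 39.0000
Denominator Σ(z_t−z̄)² = 88.0000
r_1 = 39.0000 / 88.0000 = 0.443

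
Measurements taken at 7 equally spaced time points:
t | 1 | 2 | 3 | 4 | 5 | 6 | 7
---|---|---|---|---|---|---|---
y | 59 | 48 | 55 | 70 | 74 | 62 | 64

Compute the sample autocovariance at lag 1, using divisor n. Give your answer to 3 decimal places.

Mean ȳ = (59 + 48 + 55 + 70 + 74 + 62 + 64)/7 = 61.7143
Deviations: -2.7143, -13.7143, -6.7143, 8.2857, 12.2857, 0.2857, 2.2857
Σ_{t=1}^{6}(y_t−ȳ)(y_{t+1}−ȳ) = 179.6327
γ_1 = 179.6327 / 7 = 25.662

25.662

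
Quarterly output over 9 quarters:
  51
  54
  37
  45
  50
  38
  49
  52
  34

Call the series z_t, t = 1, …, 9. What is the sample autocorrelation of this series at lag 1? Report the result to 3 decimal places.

-0.310

Mean z̄ = (51 + 54 + 37 + 45 + 50 + 38 + 49 + 52 + 34)/9 = 45.5556
Numerator Σ_{t=1}^{8}(z_t−z̄)(z_{t+1}−z̄) = -135.8642
Denominator Σ(z_t−z̄)² = 438.2222
r_1 = -135.8642 / 438.2222 = -0.310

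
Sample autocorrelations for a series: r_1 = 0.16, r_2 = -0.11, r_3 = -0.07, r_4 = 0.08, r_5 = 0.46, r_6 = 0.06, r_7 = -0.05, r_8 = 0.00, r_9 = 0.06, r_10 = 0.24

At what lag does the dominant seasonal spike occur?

The largest autocorrelation is r_5 = 0.46, with a weaker echo at lag 10 (0.24); the remaining lags stay at or below 0.16.
The dominant spike at lag 5 indicates a seasonal period of 5.

5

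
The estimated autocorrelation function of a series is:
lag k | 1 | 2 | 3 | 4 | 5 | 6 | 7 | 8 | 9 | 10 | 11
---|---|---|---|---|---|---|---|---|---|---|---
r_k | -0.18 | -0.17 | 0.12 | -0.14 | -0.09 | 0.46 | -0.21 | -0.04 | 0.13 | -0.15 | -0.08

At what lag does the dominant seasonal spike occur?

The largest autocorrelation is r_6 = 0.46; the remaining lags stay at or below 0.13.
The dominant spike at lag 6 indicates a seasonal period of 6.

6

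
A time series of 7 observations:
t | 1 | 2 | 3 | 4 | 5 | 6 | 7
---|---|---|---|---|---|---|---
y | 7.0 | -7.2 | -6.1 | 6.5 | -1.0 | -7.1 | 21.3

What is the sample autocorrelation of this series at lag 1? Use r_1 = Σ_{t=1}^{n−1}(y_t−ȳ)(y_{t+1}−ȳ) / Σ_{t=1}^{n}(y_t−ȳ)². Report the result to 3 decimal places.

Mean ȳ = (7.0 − 7.2 − 6.1 + 6.5 − 1.0 − 7.1 + 21.3)/7 = 1.9143
Numerator Σ_{t=1}^{6}(y_t−ȳ)(y_{t+1}−ȳ) = -171.9016
Denominator Σ(y_t−ȳ)² = 659.7486
r_1 = -171.9016 / 659.7486 = -0.261

-0.261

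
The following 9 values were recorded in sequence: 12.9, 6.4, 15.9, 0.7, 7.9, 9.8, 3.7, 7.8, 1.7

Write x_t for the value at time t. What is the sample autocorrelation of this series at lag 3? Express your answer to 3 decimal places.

Mean x̄ = (12.9 + 6.4 + 15.9 + 0.7 + 7.9 + 9.8 + 3.7 + 7.8 + 1.7)/9 = 7.4222
Σ(x_t−x̄)(x_{t+3}−x̄) = (-36.8228) + (-0.4884) + (20.1583) + (25.0216) + (0.1805) + (-13.6062) = -5.5570
Denominator Σ(x_t−x̄)² = 200.7356
r_3 = -5.5570 / 200.7356 = -0.028

-0.028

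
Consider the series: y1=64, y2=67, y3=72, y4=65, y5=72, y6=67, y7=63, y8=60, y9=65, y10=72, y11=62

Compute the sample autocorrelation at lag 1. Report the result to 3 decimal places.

Mean ȳ = (64 + 67 + 72 + 65 + 72 + 67 + 63 + 60 + 65 + 72 + 62)/11 = 66.2727
Numerator Σ_{t=1}^{10}(y_t−ȳ)(y_{t+1}−ȳ) = -13.5289
Denominator Σ(y_t−ȳ)² = 176.1818
r_1 = -13.5289 / 176.1818 = -0.077

-0.077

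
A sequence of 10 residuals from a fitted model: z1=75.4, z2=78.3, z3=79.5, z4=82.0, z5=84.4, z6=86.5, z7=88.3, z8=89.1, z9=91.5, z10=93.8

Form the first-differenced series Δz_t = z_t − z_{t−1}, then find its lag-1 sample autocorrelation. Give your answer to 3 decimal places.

-0.275

First differences Δz: 2.9, 1.2, 2.5, 2.4, 2.1, 1.8, 0.8, 2.4, 2.3
Mean of differences = 2.0444
Numerator Σ(Δz_t−Δz̄)(Δz_{t+1}−Δz̄) = -0.9864
Denominator Σ(Δz_t−Δz̄)² = 3.5822
r_1(Δz) = -0.9864 / 3.5822 = -0.275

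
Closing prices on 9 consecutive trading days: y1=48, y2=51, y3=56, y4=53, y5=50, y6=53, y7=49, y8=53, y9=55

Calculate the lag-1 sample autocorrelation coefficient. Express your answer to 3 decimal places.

-0.052

Mean ȳ = (48 + 51 + 56 + 53 + 50 + 53 + 49 + 53 + 55)/9 = 52.0000
Numerator Σ_{t=1}^{8}(y_t−ȳ)(y_{t+1}−ȳ) = -3.0000
Denominator Σ(y_t−ȳ)² = 58.0000
r_1 = -3.0000 / 58.0000 = -0.052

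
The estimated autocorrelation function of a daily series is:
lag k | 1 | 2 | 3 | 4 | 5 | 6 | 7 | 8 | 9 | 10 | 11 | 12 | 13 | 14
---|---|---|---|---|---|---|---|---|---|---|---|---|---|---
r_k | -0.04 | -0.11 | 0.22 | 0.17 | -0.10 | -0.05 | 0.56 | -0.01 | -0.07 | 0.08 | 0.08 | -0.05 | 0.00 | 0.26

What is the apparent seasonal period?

The largest autocorrelation is r_7 = 0.56, with a weaker echo at lag 14 (0.26); the remaining lags stay at or below 0.22.
The dominant spike at lag 7 indicates a seasonal period of 7.

7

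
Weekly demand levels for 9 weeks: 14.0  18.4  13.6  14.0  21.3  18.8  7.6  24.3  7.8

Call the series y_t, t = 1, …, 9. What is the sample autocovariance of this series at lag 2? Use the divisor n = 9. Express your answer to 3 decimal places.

2.961

Mean ȳ = (14.0 + 18.4 + 13.6 + 14.0 + 21.3 + 18.8 + 7.6 + 24.3 + 7.8)/9 = 15.5333
Σ_{t=1}^{7}(y_t−ȳ)(y_{t+2}−ȳ) = 26.6511
γ_2 = 26.6511 / 9 = 2.961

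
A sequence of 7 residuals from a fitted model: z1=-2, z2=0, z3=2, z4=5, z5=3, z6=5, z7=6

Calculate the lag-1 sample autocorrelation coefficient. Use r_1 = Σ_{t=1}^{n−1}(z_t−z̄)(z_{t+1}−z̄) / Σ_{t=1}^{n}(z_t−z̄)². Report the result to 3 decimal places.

0.426

Mean z̄ = (-2 + 0 + 2 + 5 + 3 + 5 + 6)/7 = 2.7143
Deviations from mean: -4.7143, -2.7143, -0.7143, 2.2857, 0.2857, 2.2857, 3.2857
Σ(z_t−z̄)(z_{t+1}−z̄) = (12.7959) + (1.9388) + (-1.6327) + (0.6531) + (0.6531) + (7.5102) = 21.9184
Denominator Σ(z_t−z̄)² = 51.4286
r_1 = 21.9184 / 51.4286 = 0.426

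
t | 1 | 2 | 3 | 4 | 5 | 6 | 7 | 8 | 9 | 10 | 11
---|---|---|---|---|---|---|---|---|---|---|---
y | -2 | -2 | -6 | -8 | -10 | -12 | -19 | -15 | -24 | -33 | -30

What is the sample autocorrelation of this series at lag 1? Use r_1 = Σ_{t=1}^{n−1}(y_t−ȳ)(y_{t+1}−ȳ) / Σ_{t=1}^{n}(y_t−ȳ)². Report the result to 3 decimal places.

Mean ȳ = (-2 − 2 − 6 − 8 − 10 − 12 − 19 − 15 − 24 − 33 − 30)/11 = -14.6364
Numerator Σ_{t=1}^{10}(y_t−ȳ)(y_{t+1}−ȳ) = 816.6860
Denominator Σ(y_t−ȳ)² = 1146.5455
r_1 = 816.6860 / 1146.5455 = 0.712

0.712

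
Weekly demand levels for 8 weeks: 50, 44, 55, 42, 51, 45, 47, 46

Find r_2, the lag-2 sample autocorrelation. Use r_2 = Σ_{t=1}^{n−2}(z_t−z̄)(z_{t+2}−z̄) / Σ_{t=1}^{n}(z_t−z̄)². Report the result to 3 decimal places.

Mean z̄ = (50 + 44 + 55 + 42 + 51 + 45 + 47 + 46)/8 = 47.5000
Deviations from mean: 2.5000, -3.5000, 7.5000, -5.5000, 3.5000, -2.5000, -0.5000, -1.5000
Σ(z_t−z̄)(z_{t+2}−z̄) = (18.7500) + (19.2500) + (26.2500) + (13.7500) + (-1.7500) + (3.7500) = 80.0000
Denominator Σ(z_t−z̄)² = 126.0000
r_2 = 80.0000 / 126.0000 = 0.635

0.635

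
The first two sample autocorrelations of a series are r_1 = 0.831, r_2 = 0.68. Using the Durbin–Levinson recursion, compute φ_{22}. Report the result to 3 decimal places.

φ_{22} = (r_2 − r_1²) / (1 − r_1²)
r_1² = (0.831)² = 0.690561
Numerator = 0.68 − 0.6906 = -0.0106; denominator = 1 − 0.6906 = 0.3094
φ_{22} = -0.0106 / 0.3094 = -0.034

-0.034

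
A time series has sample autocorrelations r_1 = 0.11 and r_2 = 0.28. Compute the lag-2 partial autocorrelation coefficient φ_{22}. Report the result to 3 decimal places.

φ_{22} = (r_2 − r_1²) / (1 − r_1²)
r_1² = (0.11)² = 0.0121
Numerator = 0.28 − 0.0121 = 0.2679; denominator = 1 − 0.0121 = 0.9879
φ_{22} = 0.2679 / 0.9879 = 0.271

0.271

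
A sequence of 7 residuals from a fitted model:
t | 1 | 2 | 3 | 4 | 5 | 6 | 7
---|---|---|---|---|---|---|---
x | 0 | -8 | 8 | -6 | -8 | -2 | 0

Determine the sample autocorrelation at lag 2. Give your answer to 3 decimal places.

Mean x̄ = (0 − 8 + 8 − 6 − 8 − 2 + 0)/7 = -2.2857
Numerator Σ_{t=1}^{5}(x_t−x̄)(x_{t+2}−x̄) = -28.1633
Denominator Σ(x_t−x̄)² = 195.4286
r_2 = -28.1633 / 195.4286 = -0.144

-0.144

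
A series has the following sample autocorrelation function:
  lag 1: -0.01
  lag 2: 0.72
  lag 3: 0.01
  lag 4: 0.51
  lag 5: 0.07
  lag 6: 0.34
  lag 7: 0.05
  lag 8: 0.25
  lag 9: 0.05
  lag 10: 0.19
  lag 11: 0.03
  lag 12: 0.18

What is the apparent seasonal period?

The largest autocorrelation is r_2 = 0.72, with weaker echoes at lags 4 (0.51), 6 (0.34), 8 (0.25), 10 (0.19) and 12 (0.18); the remaining lags stay at or below 0.07.
The dominant spike at lag 2 indicates a seasonal period of 2.

2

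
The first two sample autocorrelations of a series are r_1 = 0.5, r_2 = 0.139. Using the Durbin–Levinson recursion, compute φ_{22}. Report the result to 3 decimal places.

φ_{22} = (r_2 − r_1²) / (1 − r_1²)
r_1² = (0.5)² = 0.25
Numerator = 0.139 − 0.2500 = -0.1110; denominator = 1 − 0.2500 = 0.7500
φ_{22} = -0.1110 / 0.7500 = -0.148

-0.148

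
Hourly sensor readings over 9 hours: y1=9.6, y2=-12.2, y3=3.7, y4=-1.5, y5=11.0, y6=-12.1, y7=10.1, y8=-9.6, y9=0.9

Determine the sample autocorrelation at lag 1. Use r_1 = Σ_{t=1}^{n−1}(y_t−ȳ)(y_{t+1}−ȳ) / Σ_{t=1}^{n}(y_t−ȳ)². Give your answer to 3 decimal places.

Mean ȳ = (9.6 − 12.2 + 3.7 − 1.5 + 11.0 − 12.1 + 10.1 − 9.6 + 0.9)/9 = -0.0111
Numerator Σ_{t=1}^{8}(y_t−ȳ)(y_{t+1}−ȳ) = -545.3379
Denominator Σ(y_t−ȳ)² = 719.3289
r_1 = -545.3379 / 719.3289 = -0.758

-0.758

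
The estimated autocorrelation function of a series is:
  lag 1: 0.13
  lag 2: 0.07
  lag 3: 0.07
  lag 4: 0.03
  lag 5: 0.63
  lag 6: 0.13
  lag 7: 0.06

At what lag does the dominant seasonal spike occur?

The largest autocorrelation is r_5 = 0.63; the remaining lags stay at or below 0.13.
The dominant spike at lag 5 indicates a seasonal period of 5.

5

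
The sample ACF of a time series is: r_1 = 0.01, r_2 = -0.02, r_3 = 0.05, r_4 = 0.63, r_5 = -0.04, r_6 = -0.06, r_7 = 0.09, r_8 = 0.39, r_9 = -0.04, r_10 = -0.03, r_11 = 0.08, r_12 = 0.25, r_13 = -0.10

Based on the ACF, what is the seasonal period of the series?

4

The largest autocorrelation is r_4 = 0.63, with weaker echoes at lags 8 (0.39) and 12 (0.25); the remaining lags stay at or below 0.09.
The dominant spike at lag 4 indicates a seasonal period of 4.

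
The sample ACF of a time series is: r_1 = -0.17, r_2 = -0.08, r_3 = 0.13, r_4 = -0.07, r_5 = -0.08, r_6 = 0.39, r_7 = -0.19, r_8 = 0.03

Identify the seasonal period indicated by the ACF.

The largest autocorrelation is r_6 = 0.39; the remaining lags stay at or below 0.13.
The dominant spike at lag 6 indicates a seasonal period of 6.

6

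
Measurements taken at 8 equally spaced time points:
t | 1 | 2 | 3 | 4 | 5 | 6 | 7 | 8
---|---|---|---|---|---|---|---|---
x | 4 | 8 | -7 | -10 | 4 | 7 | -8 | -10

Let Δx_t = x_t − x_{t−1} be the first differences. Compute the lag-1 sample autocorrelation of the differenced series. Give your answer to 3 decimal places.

-0.101

First differences Δx: 4, -15, -3, 14, 3, -15, -2
Mean of differences = -2.0000
Numerator Σ(Δx_t−Δx̄)(Δx_{t+1}−Δx̄) = -66.0000
Denominator Σ(Δx_t−Δx̄)² = 656.0000
r_1(Δx) = -66.0000 / 656.0000 = -0.101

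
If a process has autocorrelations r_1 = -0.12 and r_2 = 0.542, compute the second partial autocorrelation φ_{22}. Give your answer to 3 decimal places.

0.535

φ_{22} = (r_2 − r_1²) / (1 − r_1²)
r_1² = (-0.12)² = 0.0144
Numerator = 0.542 − 0.0144 = 0.5276; denominator = 1 − 0.0144 = 0.9856
φ_{22} = 0.5276 / 0.9856 = 0.535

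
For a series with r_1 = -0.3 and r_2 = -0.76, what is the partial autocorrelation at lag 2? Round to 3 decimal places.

φ_{22} = (r_2 − r_1²) / (1 − r_1²)
r_1² = (-0.3)² = 0.09
Numerator = -0.76 − 0.0900 = -0.8500; denominator = 1 − 0.0900 = 0.9100
φ_{22} = -0.8500 / 0.9100 = -0.934

-0.934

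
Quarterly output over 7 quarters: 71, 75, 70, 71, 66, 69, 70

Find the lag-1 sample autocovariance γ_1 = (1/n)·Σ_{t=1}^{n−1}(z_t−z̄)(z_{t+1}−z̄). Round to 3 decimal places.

0.662

Mean z̄ = (71 + 75 + 70 + 71 + 66 + 69 + 70)/7 = 70.2857
Σ_{t=1}^{6}(z_t−z̄)(z_{t+1}−z̄) = 4.6327
γ_1 = 4.6327 / 7 = 0.662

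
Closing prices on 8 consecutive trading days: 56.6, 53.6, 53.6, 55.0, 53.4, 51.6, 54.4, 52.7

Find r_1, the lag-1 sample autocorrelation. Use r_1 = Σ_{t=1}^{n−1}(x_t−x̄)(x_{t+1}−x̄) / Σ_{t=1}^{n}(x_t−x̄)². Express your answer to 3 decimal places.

Mean x̄ = (56.6 + 53.6 + 53.6 + 55.0 + 53.4 + 51.6 + 54.4 + 52.7)/8 = 53.8625
Deviations from mean: 2.7375, -0.2625, -0.2625, 1.1375, -0.4625, -2.2625, 0.5375, -1.1625
Σ(x_t−x̄)(x_{t+1}−x̄) = (-0.7186) + (0.0689) + (-0.2986) + (-0.5261) + (1.0464) + (-1.2161) + (-0.6248) = -2.2689
Denominator Σ(x_t−x̄)² = 15.8988
r_1 = -2.2689 / 15.8988 = -0.143

-0.143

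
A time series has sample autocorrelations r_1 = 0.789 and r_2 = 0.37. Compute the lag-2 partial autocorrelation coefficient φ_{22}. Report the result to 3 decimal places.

φ_{22} = (r_2 − r_1²) / (1 − r_1²)
r_1² = (0.789)² = 0.622521
Numerator = 0.37 − 0.6225 = -0.2525; denominator = 1 − 0.6225 = 0.3775
φ_{22} = -0.2525 / 0.3775 = -0.669

-0.669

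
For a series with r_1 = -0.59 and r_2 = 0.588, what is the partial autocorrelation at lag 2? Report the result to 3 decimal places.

φ_{22} = (r_2 − r_1²) / (1 − r_1²)
r_1² = (-0.59)² = 0.3481
Numerator = 0.588 − 0.3481 = 0.2399; denominator = 1 − 0.3481 = 0.6519
φ_{22} = 0.2399 / 0.6519 = 0.368

0.368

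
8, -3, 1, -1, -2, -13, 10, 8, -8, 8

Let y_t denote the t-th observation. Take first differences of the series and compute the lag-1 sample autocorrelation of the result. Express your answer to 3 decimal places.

-0.430

First differences Δy: -11, 4, -2, -1, -11, 23, -2, -16, 16
Mean of differences = 0.0000
Numerator Σ(Δy_t−Δȳ)(Δy_{t+1}−Δȳ) = -562.0000
Denominator Σ(Δy_t−Δȳ)² = 1308.0000
r_1(Δy) = -562.0000 / 1308.0000 = -0.430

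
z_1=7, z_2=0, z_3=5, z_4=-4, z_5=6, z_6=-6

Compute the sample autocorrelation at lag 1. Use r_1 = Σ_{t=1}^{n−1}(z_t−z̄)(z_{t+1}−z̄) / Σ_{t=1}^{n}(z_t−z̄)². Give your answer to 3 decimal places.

Mean z̄ = (7 + 0 + 5 − 4 + 6 − 6)/6 = 1.3333
Deviations from mean: 5.6667, -1.3333, 3.6667, -5.3333, 4.6667, -7.3333
Σ(z_t−z̄)(z_{t+1}−z̄) = (-7.5556) + (-4.8889) + (-19.5556) + (-24.8889) + (-34.2222) = -91.1111
Denominator Σ(z_t−z̄)² = 151.3333
r_1 = -91.1111 / 151.3333 = -0.602

-0.602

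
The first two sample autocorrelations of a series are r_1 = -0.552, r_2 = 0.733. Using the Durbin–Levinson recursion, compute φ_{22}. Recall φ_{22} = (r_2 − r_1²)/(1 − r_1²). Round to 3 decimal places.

φ_{22} = (r_2 − r_1²) / (1 − r_1²)
r_1² = (-0.552)² = 0.304704
Numerator = 0.733 − 0.3047 = 0.4283; denominator = 1 − 0.3047 = 0.6953
φ_{22} = 0.4283 / 0.6953 = 0.616

0.616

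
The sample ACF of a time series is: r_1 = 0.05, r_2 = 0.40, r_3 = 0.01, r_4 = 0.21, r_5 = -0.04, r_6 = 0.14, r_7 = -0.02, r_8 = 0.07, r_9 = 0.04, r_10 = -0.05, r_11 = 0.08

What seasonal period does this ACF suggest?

The largest autocorrelation is r_2 = 0.40, with a weaker echo at lag 4 (0.21); the remaining lags stay at or below 0.14.
The dominant spike at lag 2 indicates a seasonal period of 2.

2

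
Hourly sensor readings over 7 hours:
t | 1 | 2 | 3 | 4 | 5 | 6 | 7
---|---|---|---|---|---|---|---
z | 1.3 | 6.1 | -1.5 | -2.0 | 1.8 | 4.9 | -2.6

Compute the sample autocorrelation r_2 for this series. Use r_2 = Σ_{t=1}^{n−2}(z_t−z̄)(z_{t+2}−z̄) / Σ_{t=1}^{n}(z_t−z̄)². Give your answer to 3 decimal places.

Mean z̄ = (1.3 + 6.1 − 1.5 − 2.0 + 1.8 + 4.9 − 2.6)/7 = 1.1429
Deviations from mean: 0.1571, 4.9571, -2.6429, -3.1429, 0.6571, 3.7571, -3.7429
Σ(z_t−z̄)(z_{t+2}−z̄) = (-0.4153) + (-15.5796) + (-1.7367) + (-11.8082) + (-2.4596) = -31.9994
Denominator Σ(z_t−z̄)² = 70.0171
r_2 = -31.9994 / 70.0171 = -0.457

-0.457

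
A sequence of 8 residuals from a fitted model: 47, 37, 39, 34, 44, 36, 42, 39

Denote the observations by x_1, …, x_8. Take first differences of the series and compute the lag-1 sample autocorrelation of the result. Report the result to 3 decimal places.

First differences Δx: -10, 2, -5, 10, -8, 6, -3
Mean of differences = -1.1429
Numerator Σ(Δx_t−Δx̄)(Δx_{t+1}−Δx̄) = -221.5918
Denominator Σ(Δx_t−Δx̄)² = 328.8571
r_1(Δx) = -221.5918 / 328.8571 = -0.674

-0.674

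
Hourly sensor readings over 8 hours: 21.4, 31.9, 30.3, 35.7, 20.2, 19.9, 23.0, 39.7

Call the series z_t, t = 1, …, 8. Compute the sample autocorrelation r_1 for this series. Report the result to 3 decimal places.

-0.038

Mean z̄ = (21.4 + 31.9 + 30.3 + 35.7 + 20.2 + 19.9 + 23.0 + 39.7)/8 = 27.7625
Deviations from mean: -6.3625, 4.1375, 2.5375, 7.9375, -7.5625, -7.8625, -4.7625, 11.9375
Σ(z_t−z̄)(z_{t+1}−z̄) = (-26.3248) + (10.4989) + (20.1414) + (-60.0273) + (59.4602) + (37.4452) + (-56.8523) = -15.6589
Denominator Σ(z_t−z̄)² = 411.2388
r_1 = -15.6589 / 411.2388 = -0.038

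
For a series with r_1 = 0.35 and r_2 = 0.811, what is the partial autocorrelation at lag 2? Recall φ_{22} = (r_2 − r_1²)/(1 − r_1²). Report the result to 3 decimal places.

φ_{22} = (r_2 − r_1²) / (1 − r_1²)
r_1² = (0.35)² = 0.1225
Numerator = 0.811 − 0.1225 = 0.6885; denominator = 1 − 0.1225 = 0.8775
φ_{22} = 0.6885 / 0.8775 = 0.785

0.785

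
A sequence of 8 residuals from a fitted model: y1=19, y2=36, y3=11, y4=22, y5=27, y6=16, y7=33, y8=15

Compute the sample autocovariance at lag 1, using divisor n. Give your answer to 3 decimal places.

-46.752

Mean ȳ = (19 + 36 + 11 + 22 + 27 + 16 + 33 + 15)/8 = 22.3750
Σ_{t=1}^{7}(y_t−ȳ)(y_{t+1}−ȳ) = -374.0156
γ_1 = -374.0156 / 8 = -46.752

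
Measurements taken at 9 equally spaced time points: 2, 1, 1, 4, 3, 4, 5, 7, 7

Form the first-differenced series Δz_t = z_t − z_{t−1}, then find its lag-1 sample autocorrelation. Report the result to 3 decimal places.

First differences Δz: -1, 0, 3, -1, 1, 1, 2, 0
Mean of differences = 0.6250
Numerator Σ(Δz_t−Δz̄)(Δz_{t+1}−Δz̄) = -5.1406
Denominator Σ(Δz_t−Δz̄)² = 13.8750
r_1(Δz) = -5.1406 / 13.8750 = -0.370

-0.370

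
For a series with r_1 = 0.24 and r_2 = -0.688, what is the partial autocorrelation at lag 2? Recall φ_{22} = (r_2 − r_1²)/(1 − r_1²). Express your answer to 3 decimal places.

φ_{22} = (r_2 − r_1²) / (1 − r_1²)
r_1² = (0.24)² = 0.0576
Numerator = -0.688 − 0.0576 = -0.7456; denominator = 1 − 0.0576 = 0.9424
φ_{22} = -0.7456 / 0.9424 = -0.791

-0.791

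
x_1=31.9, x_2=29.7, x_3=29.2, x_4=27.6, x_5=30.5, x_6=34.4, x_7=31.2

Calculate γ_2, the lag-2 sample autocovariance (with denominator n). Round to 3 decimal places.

-1.464

Mean x̄ = (31.9 + 29.7 + 29.2 + 27.6 + 30.5 + 34.4 + 31.2)/7 = 30.6429
Deviations: 1.2571, -0.9429, -1.4429, -3.0429, -0.1429, 3.7571, 0.5571
Σ_{t=1}^{5}(x_t−x̄)(x_{t+2}−x̄) = -10.2508
γ_2 = -10.2508 / 7 = -1.464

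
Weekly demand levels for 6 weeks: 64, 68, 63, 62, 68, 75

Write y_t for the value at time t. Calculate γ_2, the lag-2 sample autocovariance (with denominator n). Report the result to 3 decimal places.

Mean ȳ = (64 + 68 + 63 + 62 + 68 + 75)/6 = 66.6667
Σ_{t=1}^{4}(y_t−ȳ)(y_{t+2}−ȳ) = -40.2222
γ_2 = -40.2222 / 6 = -6.704

-6.704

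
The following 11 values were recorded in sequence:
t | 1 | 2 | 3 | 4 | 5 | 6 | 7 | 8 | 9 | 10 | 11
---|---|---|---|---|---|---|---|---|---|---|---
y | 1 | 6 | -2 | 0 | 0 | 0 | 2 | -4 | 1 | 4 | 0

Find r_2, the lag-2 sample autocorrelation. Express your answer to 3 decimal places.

-0.206

Mean ȳ = (1 + 6 − 2 + 0 + 0 + 0 + 2 − 4 + 1 + 4 + 0)/11 = 0.7273
Numerator Σ_{t=1}^{9}(y_t−ȳ)(y_{t+2}−ȳ) = -14.8760
Denominator Σ(y_t−ȳ)² = 72.1818
r_2 = -14.8760 / 72.1818 = -0.206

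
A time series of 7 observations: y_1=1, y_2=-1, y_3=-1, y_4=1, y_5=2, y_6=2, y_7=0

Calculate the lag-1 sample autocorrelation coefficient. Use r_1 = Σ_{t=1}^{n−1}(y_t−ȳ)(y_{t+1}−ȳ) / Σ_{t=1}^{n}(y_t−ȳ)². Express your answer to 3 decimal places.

0.305

Mean ȳ = (1 − 1 − 1 + 1 + 2 + 2 + 0)/7 = 0.5714
Deviations from mean: 0.4286, -1.5714, -1.5714, 0.4286, 1.4286, 1.4286, -0.5714
Σ(y_t−ȳ)(y_{t+1}−ȳ) = (-0.6735) + (2.4694) + (-0.6735) + (0.6122) + (2.0408) + (-0.8163) = 2.9592
Denominator Σ(y_t−ȳ)² = 9.7143
r_1 = 2.9592 / 9.7143 = 0.305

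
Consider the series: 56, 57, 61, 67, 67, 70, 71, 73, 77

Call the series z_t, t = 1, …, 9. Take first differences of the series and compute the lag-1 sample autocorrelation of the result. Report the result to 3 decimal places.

First differences Δz: 1, 4, 6, 0, 3, 1, 2, 4
Mean of differences = 2.6250
Numerator Σ(Δz_t−Δz̄)(Δz_{t+1}−Δz̄) = -7.8906
Denominator Σ(Δz_t−Δz̄)² = 27.8750
r_1(Δz) = -7.8906 / 27.8750 = -0.283

-0.283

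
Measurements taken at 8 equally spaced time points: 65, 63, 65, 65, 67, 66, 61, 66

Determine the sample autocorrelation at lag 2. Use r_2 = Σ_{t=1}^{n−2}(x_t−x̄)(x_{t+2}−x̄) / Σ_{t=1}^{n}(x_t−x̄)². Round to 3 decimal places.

-0.250

Mean x̄ = (65 + 63 + 65 + 65 + 67 + 66 + 61 + 66)/8 = 64.7500
Deviations from mean: 0.2500, -1.7500, 0.2500, 0.2500, 2.2500, 1.2500, -3.7500, 1.2500
Numerator Σ_{t=1}^{6}(x_t−x̄)(x_{t+2}−x̄) = -6.3750
Denominator Σ(x_t−x̄)² = 25.5000
r_2 = -6.3750 / 25.5000 = -0.250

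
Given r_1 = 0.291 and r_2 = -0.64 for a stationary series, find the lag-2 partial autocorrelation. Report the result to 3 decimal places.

φ_{22} = (r_2 − r_1²) / (1 − r_1²)
r_1² = (0.291)² = 0.084681
Numerator = -0.64 − 0.0847 = -0.7247; denominator = 1 − 0.0847 = 0.9153
φ_{22} = -0.7247 / 0.9153 = -0.792

-0.792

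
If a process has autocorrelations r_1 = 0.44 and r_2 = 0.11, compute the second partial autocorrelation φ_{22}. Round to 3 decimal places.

φ_{22} = (r_2 − r_1²) / (1 − r_1²)
r_1² = (0.44)² = 0.1936
Numerator = 0.11 − 0.1936 = -0.0836; denominator = 1 − 0.1936 = 0.8064
φ_{22} = -0.0836 / 0.8064 = -0.104

-0.104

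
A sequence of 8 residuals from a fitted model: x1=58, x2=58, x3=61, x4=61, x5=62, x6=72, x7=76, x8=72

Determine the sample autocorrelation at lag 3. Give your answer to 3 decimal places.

-0.123

Mean x̄ = (58 + 58 + 61 + 61 + 62 + 72 + 76 + 72)/8 = 65.0000
Deviations from mean: -7.0000, -7.0000, -4.0000, -4.0000, -3.0000, 7.0000, 11.0000, 7.0000
Numerator Σ_{t=1}^{5}(x_t−x̄)(x_{t+3}−x̄) = -44.0000
Denominator Σ(x_t−x̄)² = 358.0000
r_3 = -44.0000 / 358.0000 = -0.123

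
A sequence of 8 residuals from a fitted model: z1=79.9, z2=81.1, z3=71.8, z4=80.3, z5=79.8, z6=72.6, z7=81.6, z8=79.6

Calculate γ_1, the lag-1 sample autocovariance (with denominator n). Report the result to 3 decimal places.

-5.837

Mean z̄ = (79.9 + 81.1 + 71.8 + 80.3 + 79.8 + 72.6 + 81.6 + 79.6)/8 = 78.3375
Deviations: 1.5625, 2.7625, -6.5375, 1.9625, 1.4625, -5.7375, 3.2625, 1.2625
Σ_{t=1}^{7}(z_t−z̄)(z_{t+1}−z̄) = -46.6939
γ_1 = -46.6939 / 8 = -5.837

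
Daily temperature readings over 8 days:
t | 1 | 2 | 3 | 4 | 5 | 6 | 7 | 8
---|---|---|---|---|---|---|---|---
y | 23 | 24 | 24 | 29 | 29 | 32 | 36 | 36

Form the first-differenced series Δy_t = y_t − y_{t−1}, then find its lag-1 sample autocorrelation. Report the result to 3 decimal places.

First differences Δy: 1, 0, 5, 0, 3, 4, 0
Mean of differences = 1.8571
Numerator Σ(Δy_t−Δȳ)(Δy_{t+1}−Δȳ) = -13.7347
Denominator Σ(Δy_t−Δȳ)² = 26.8571
r_1(Δy) = -13.7347 / 26.8571 = -0.511

-0.511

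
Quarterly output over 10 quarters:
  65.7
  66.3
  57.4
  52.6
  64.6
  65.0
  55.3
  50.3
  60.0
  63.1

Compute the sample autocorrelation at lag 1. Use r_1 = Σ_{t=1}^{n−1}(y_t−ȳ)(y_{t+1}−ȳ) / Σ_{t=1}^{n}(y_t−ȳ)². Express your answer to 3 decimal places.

0.164

Mean ȳ = (65.7 + 66.3 + 57.4 + 52.6 + 64.6 + 65.0 + 55.3 + 50.3 + 60.0 + 63.1)/10 = 60.0300
Numerator Σ_{t=1}^{9}(y_t−ȳ)(y_{t+1}−ȳ) = 50.0741
Denominator Σ(y_t−ȳ)² = 305.6410
r_1 = 50.0741 / 305.6410 = 0.164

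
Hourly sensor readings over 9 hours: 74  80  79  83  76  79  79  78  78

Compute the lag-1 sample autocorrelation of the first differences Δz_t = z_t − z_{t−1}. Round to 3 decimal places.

First differences Δz: 6, -1, 4, -7, 3, 0, -1, 0
Mean of differences = 0.5000
Numerator Σ(Δz_t−Δz̄)(Δz_{t+1}−Δz̄) = -58.2500
Denominator Σ(Δz_t−Δz̄)² = 110.0000
r_1(Δz) = -58.2500 / 110.0000 = -0.530

-0.530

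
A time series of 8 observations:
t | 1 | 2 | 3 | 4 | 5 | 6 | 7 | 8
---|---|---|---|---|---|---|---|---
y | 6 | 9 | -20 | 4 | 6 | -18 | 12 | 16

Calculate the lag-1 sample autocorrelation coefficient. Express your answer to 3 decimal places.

-0.241

Mean ȳ = (6 + 9 − 20 + 4 + 6 − 18 + 12 + 16)/8 = 1.8750
Deviations from mean: 4.1250, 7.1250, -21.8750, 2.1250, 4.1250, -19.8750, 10.1250, 14.1250
Numerator Σ_{t=1}^{7}(y_t−ȳ)(y_{t+1}−ȳ) = -304.3906
Denominator Σ(y_t−ȳ)² = 1264.8750
r_1 = -304.3906 / 1264.8750 = -0.241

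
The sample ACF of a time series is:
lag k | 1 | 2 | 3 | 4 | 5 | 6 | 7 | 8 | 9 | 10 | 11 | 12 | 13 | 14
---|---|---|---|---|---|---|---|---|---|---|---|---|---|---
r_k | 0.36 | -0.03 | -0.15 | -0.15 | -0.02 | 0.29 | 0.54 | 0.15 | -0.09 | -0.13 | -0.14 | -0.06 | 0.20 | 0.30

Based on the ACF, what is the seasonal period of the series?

The largest autocorrelation is r_7 = 0.54; the remaining lags stay at or below 0.36.
The dominant spike at lag 7 indicates a seasonal period of 7.

7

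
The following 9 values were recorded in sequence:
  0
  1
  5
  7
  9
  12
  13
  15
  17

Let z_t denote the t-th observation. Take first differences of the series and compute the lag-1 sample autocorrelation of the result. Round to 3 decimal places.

-0.475

First differences Δz: 1, 4, 2, 2, 3, 1, 2, 2
Mean of differences = 2.1250
Numerator Σ(Δz_t−Δz̄)(Δz_{t+1}−Δz̄) = -3.2656
Denominator Σ(Δz_t−Δz̄)² = 6.8750
r_1(Δz) = -3.2656 / 6.8750 = -0.475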